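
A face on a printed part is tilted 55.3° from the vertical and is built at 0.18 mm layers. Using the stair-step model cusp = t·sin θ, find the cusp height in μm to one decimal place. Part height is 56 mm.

148.0 μm

sin(55.3°) = 0.8221, so cusp = 0.18 × 0.8221 = 0.147978 mm → 148.0 μm.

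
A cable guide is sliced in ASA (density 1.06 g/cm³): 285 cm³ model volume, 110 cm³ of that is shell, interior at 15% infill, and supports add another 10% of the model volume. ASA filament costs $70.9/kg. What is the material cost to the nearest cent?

$12.38

Infill region: 285 − 110 → 175 cm³.
Infill volume = 0.15 × 175, so 26.25 cm³.
Support: 0.10 × 285 → 28.5 cm³.
Deposited volume = 110 + 26.25 + 28.5 = 164.75 cm³.
Mass = 164.75 × 1.06, so 174.635 g.
At $70.9/kg: 174.635/1000 × 70.9 = $12.38.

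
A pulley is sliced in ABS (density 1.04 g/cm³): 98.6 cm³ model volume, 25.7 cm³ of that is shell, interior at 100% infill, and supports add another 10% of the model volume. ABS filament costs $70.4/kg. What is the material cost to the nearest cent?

Volume inside the shell = 98.6 − 25.7 = 72.9 cm³.
Deposited infill = 1.00 × 72.9 = 72.9 cm³.
Support = 0.10 × 98.6, so 9.86 cm³.
Total extruded = 25.7 + 72.9 + 9.86, so 108.46 cm³.
Mass: 108.46 × 1.04 → 112.7984 g.
At $70.4/kg: 112.7984/1000 × 70.4 = $7.94.

$7.94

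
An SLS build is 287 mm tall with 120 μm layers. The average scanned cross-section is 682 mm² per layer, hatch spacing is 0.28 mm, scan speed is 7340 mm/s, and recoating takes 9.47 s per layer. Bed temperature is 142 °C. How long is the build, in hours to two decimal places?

6.51 hours

Layer count = ceil(287 / 0.12) = 2392.
Per-layer scan distance: 682 / 0.28 → 2435.7 mm.
Scan time per layer: 2435.7 / 7340 → 0.3318 s.
Layer cycle = 0.3318 + 9.47 = 9.8018 s.
Total: 2392 × 9.8018 s = 23445.9056 s → 6.51 hours.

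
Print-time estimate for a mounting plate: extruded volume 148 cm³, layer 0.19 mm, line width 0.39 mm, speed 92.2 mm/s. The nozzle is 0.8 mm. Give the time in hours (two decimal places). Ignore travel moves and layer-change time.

6.02 hours

Line area = 0.19 × 0.39, so 0.0741 mm².
Toolpath length = 148 cm³ / 0.0741 mm² = 148000 / 0.0741 = 1997300.9 mm.
Print-move time = 1997300.9 / 92.2 = 21662.7 s.
Converting: 21662.7 s = 6.02 hours.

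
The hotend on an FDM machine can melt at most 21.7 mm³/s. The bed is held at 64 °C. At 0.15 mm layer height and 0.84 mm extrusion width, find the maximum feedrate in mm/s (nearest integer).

Bead cross-section = 0.15 × 0.84 = 0.126 mm².
v_max = Q/A = 21.7/0.126 = 172.22 mm/s → 172 mm/s.

172 mm/s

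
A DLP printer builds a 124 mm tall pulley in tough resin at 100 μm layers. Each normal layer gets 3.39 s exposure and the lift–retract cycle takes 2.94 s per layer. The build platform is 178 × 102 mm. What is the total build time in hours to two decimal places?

Layers = ⌈124/0.1⌉ = 1240.
Cycle time = 3.39 + 2.94, so 6.33 s.
Build time: 1240 × 6.33 s = 7849.2 s, i.e. 2.18 hours.

2.18 hours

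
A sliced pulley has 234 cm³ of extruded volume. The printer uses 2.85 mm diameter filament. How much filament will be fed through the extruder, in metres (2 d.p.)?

36.68 m

Filament cross-section = π × (2.85/2)² = 6.3794 mm².
L = 234000 mm³ / 6.3794 mm² = 36680.57 mm, i.e. 36.68 m.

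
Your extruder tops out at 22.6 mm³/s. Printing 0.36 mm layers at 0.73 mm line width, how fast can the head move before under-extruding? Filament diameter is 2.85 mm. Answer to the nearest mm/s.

A = 0.36 × 0.73, so 0.2628 mm².
Max speed = 22.6 / 0.2628 = 86.00 ≈ 86 mm/s.

86 mm/s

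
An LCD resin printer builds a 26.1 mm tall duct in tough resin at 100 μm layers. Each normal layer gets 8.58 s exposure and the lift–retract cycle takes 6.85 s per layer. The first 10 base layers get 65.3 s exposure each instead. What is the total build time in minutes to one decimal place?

76.6 minutes

Number of layers: 26.1 / 0.1 → 261 (rounded up).
Bottom layers: 10 × (65.3 + 6.85) → 721.5 s.
Normal layers: 251 × (8.58 + 6.85) → 3872.93 s.
Sum: 721.5 + 3872.93 = 4594.43 s → 76.6 minutes.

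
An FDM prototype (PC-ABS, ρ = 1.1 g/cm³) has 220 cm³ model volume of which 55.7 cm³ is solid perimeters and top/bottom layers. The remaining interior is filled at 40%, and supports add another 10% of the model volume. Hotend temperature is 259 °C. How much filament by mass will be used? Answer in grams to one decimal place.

Volume inside the shell: 220 − 55.7 → 164.3 cm³.
Deposited infill = 0.40 × 164.3, so 65.72 cm³.
Support = 0.10 × 220 = 22 cm³.
Total extruded: 55.7 + 65.72 + 22 → 143.42 cm³.
Mass = 143.42 × 1.1 = 157.762 g.

157.8 g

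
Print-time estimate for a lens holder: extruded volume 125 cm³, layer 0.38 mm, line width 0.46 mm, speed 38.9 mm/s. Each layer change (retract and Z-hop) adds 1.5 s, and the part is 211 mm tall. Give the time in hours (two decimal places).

5.34 hours

Bead cross-section = 0.38 × 0.46, so 0.1748 mm².
Total extruded path = 125000/0.1748 = 715103 mm.
Extrusion time = 715103 / 38.9 = 18383.1 s.
Layer count = ceil(211 / 0.38) = 556.
Non-print overhead = 556 × 1.5, so 834 s.
Total = 18383.1 + 834 = 19217.1 s = 5.34 hours.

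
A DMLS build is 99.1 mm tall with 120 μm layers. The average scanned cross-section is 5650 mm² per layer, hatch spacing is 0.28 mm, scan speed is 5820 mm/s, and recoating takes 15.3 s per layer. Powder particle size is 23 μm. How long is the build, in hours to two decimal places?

Number of layers: 99.1 / 0.12 → 826 (rounded up).
Hatch length per layer = 5650 / 0.28, so 20178.6 mm.
Per-layer scan time = 20178.6 / 5820 = 3.4671 s.
Per-layer time = 3.4671 + 15.3, so 18.7671 s.
Total: 826 × 18.7671 s = 15501.6246 s → 4.31 hours.

4.31 hours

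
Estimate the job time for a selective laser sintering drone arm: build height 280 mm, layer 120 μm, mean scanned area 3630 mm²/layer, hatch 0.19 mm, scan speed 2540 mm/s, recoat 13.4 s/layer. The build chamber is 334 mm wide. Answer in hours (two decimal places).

13.56 hours

Layer count = ceil(280 / 0.12) = 2334.
Hatch length per layer = 3630 / 0.19 = 19105.3 mm.
Scan time per layer: 19105.3 / 2540 → 7.5218 s.
Layer cycle = 7.5218 + 13.4, so 20.9218 s.
Total: 2334 × 20.9218 s = 48831.4812 s → 13.56 hours.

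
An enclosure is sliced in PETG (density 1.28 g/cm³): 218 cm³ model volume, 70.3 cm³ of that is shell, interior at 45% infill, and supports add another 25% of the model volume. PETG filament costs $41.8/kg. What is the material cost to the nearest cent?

Volume inside the shell = 218 − 70.3, so 147.7 cm³.
Deposited infill: 0.45 × 147.7 → 66.465 cm³.
Support = 0.25 × 218, so 54.5 cm³.
Deposited volume = 70.3 + 66.465 + 54.5 = 191.265 cm³.
Mass: 191.265 × 1.28 → 244.8192 g.
Cost = 244.8192 g / 1000 × $41.8/kg = $10.23.

$10.23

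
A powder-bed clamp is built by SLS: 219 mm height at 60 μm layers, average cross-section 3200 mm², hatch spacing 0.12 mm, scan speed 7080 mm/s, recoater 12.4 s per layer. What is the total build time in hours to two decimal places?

Layer count = ceil(219 / 0.06) = 3650.
Scan path per layer = 3200 / 0.12, so 26666.7 mm.
Scan time per layer: 26666.7 / 7080 → 3.7665 s.
Per-layer time = 3.7665 + 12.4, so 16.1665 s.
Total: 3650 × 16.1665 s = 59007.725 s → 16.39 hours.

16.39 hours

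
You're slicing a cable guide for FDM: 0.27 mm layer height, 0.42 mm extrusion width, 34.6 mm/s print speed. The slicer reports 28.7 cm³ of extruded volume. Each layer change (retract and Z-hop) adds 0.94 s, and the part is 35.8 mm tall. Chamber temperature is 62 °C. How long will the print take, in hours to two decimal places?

Line area = 0.27 × 0.42 = 0.1134 mm².
Path length: 28700 mm³ / 0.1134 mm² → 253086.4 mm.
Print-move time = 253086.4 / 34.6 = 7314.6 s.
Layers = ⌈35.8/0.27⌉ = 133.
Non-print overhead: 133 × 0.94 → 125.02 s.
Total = 7314.6 + 125.02 = 7439.62 s = 2.07 hours.

2.07 hours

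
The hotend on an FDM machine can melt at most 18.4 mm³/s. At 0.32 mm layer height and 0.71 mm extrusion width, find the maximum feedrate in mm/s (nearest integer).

Bead cross-section = 0.32 × 0.71, so 0.2272 mm².
Max speed = 18.4 / 0.2272 = 80.99 ≈ 81 mm/s.

81 mm/s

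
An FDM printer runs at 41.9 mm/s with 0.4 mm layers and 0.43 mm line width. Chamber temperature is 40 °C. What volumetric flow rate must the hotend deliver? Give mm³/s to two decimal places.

7.21

Bead cross-section = 0.4 × 0.43 = 0.172 mm².
Volumetric flow = 41.9 × 0.172 = 7.21 mm³/s.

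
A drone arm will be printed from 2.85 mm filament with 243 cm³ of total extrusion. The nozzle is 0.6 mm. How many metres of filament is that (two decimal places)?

Filament cross-section = π × (2.85/2)² = 6.3794 mm².
L = 243000 mm³ / 6.3794 mm² = 38091.36 mm, i.e. 38.09 m.

38.09 m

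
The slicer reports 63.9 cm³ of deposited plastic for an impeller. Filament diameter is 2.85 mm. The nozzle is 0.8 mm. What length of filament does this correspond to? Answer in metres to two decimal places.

10.02 m

Filament cross-section = π × (2.85/2)² = 6.3794 mm².
L = 63900 mm³ / 6.3794 mm² = 10016.62 mm, i.e. 10.02 m.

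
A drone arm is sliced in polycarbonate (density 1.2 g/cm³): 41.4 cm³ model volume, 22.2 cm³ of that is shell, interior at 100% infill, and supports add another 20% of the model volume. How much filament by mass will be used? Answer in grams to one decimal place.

Volume inside the shell = 41.4 − 22.2, so 19.2 cm³.
Infill volume = 1.00 × 19.2 = 19.2 cm³.
Support: 0.20 × 41.4 → 8.28 cm³.
Deposited volume = 22.2 + 19.2 + 8.28 = 49.68 cm³.
Mass = 49.68 × 1.2, so 59.616 g.

59.6 g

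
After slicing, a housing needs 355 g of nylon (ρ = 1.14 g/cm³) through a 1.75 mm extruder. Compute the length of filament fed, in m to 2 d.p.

Volume = 355 g / 1.14 g·cm⁻³ = 311.4035 cm³ = 311403.5 mm³.
Filament cross-section = π × (1.75/2)² = 2.4053 mm².
Length = 311403.5 / 2.4053 = 129465.56 mm = 129.47 m.

129.47 m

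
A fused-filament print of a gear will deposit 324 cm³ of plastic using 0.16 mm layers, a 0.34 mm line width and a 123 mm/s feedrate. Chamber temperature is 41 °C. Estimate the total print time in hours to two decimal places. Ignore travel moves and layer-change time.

Line area: 0.16 × 0.34 → 0.0544 mm².
Total extruded path = 324000/0.0544 = 5955882.4 mm.
Print-move time = 5955882.4 / 123, so 48421.8 s.
Converting: 48421.8 s = 13.45 hours.

13.45 hours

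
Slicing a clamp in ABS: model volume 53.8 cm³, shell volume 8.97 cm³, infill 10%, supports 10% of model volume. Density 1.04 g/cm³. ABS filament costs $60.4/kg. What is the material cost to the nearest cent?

$1.18

Interior volume = 53.8 − 8.97 = 44.83 cm³.
Infill volume = 0.10 × 44.83, so 4.483 cm³.
Support = 0.10 × 53.8 = 5.38 cm³.
Total printed volume = 8.97 + 4.483 + 5.38 = 18.833 cm³.
Mass = 18.833 × 1.04 = 19.58632 g.
Cost = 19.58632 g / 1000 × $60.4/kg = $1.18.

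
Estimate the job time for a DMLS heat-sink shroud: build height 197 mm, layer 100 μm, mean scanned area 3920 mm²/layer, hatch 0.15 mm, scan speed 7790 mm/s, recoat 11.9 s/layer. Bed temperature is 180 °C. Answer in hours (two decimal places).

Layers = ⌈197/0.1⌉ = 1970.
Hatch length per layer = 3920 / 0.15 = 26133.3 mm.
Per-layer scan time: 26133.3 / 7790 → 3.3547 s.
Per-layer time = 3.3547 + 11.9, so 15.2547 s.
Build time = 1970 × 15.2547 = 30051.759 s = 8.35 hours.

8.35 hours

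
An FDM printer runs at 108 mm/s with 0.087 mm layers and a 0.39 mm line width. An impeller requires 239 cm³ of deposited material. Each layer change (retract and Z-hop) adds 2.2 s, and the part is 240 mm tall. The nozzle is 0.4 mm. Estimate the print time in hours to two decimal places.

Bead cross-section = 0.087 × 0.39, so 0.03393 mm².
Toolpath length = 239 cm³ / 0.03393 mm² = 239000 / 0.03393 = 7043913.9 mm.
Print-move time = 7043913.9 / 108 = 65221.4 s.
Layer count = ceil(240 / 0.087) = 2759.
Z-hop total: 2759 × 2.2 → 6069.8 s.
Altogether 65221.4 + 6069.8 = 71291.2 s, i.e. 19.80 hours.

19.80 hours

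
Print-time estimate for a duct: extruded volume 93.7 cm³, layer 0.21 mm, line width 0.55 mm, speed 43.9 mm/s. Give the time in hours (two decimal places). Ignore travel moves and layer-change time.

5.13 hours

Bead cross-section = 0.21 × 0.55 = 0.1155 mm².
Total extruded path = 93700/0.1155 = 811255.4 mm.
Print-move time = 811255.4 / 43.9 = 18479.6 s.
In the requested units: 18479.6 s = 5.13 hours.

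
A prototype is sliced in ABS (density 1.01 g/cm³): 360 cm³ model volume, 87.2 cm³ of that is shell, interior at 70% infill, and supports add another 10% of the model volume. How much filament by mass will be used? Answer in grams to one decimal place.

317.3 g

Infill region = 360 − 87.2, so 272.8 cm³.
Infill volume = 0.70 × 272.8 = 190.96 cm³.
Support: 0.10 × 360 → 36 cm³.
Total extruded = 87.2 + 190.96 + 36 = 314.16 cm³.
Mass = 314.16 × 1.01 = 317.3016 g.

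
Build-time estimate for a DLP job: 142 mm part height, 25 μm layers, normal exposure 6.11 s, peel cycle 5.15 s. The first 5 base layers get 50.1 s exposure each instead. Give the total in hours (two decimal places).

17.83 hours

Number of layers: 142 / 0.025 → 5680 (rounded up).
Base layers = 5 × (50.1 + 5.15) = 276.25 s.
Normal layers: 5675 × (6.11 + 5.15) → 63900.5 s.
Sum: 276.25 + 63900.5 = 64176.75 s → 17.83 hours.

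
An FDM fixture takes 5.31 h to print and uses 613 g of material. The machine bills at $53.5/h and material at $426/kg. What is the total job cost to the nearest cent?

Time charge: 53.5 × 5.31 → $284.085.
Feedstock cost: 426 × 613/1000 → $261.138.
Job cost: 284.085 + 261.138 = 545.223 ≈ $545.22.

$545.22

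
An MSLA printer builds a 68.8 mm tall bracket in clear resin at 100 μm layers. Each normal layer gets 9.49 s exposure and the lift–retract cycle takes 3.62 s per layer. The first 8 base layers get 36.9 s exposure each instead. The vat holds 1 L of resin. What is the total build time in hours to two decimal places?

2.57 hours

Number of layers: 68.8 / 0.1 → 688 (rounded up).
Bottom layers = 8 × (36.9 + 3.62), so 324.16 s.
Remaining layers = 680 × (9.49 + 3.62), so 8914.8 s.
Total = 324.16 + 8914.8 = 9238.96 s = 2.57 hours.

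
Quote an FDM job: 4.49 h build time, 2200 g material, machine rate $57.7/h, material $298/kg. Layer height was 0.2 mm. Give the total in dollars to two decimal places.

Machine cost: 57.7 × 4.49 → $259.073.
Feedstock cost = 298 × 2200/1000 = $655.60.
Job cost: 259.073 + 655.60 = 914.673 ≈ $914.67.

$914.67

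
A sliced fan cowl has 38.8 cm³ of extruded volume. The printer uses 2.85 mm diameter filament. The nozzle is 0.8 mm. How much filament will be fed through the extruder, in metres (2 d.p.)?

A = π r² = π × 1.425² = 6.3794 mm².
Length = 38.8 cm³ / 6.3794 mm² = 38800 / 6.3794 = 6082.08 mm = 6.08 m.

6.08 m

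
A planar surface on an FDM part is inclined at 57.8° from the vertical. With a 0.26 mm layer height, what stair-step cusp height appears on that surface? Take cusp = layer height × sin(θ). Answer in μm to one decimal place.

220.0 μm

Cusp = layer height × sin(57.8°) = 0.26 × 0.8462 = 0.220012 mm = 220.0 μm.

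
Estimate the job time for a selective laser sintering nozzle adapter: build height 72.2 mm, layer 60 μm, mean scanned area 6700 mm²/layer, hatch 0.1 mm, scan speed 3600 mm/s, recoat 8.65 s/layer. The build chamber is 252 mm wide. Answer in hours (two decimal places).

Layers = ⌈72.2/0.06⌉ = 1204.
Scan path per layer: 6700 / 0.1 → 67000 mm.
Scan time per layer: 67000 / 3600 → 18.6111 s.
Time per layer = 18.6111 + 8.65, so 27.2611 s.
Build time = 1204 × 27.2611 = 32822.3644 s = 9.12 hours.

9.12 hours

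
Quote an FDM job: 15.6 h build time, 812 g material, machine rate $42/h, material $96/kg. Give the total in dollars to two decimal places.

$733.15

Machine cost = 42 × 15.6, so $655.20.
Feedstock cost: 96 × 812/1000 → $77.952.
Job cost: 655.20 + 77.952 = 733.152 ≈ $733.15.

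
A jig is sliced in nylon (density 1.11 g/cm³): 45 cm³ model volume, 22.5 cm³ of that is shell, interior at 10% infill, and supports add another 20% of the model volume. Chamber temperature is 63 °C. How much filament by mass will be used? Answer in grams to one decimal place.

37.5 g

Interior volume = 45 − 22.5, so 22.5 cm³.
Infill volume = 0.10 × 22.5 = 2.25 cm³.
Support = 0.20 × 45 = 9 cm³.
Total extruded = 22.5 + 2.25 + 9, so 33.75 cm³.
Mass = 33.75 × 1.11 = 37.4625 g.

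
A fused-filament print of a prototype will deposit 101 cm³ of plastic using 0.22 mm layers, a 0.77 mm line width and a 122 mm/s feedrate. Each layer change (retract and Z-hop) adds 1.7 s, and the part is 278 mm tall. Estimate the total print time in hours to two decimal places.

Line area: 0.22 × 0.77 → 0.1694 mm².
Path length: 101000 mm³ / 0.1694 mm² → 596222 mm.
Extrusion time = 596222 / 122 = 4887.1 s.
Layers = ⌈278/0.22⌉ = 1264.
Non-print overhead: 1264 × 1.7 → 2148.8 s.
Total = 4887.1 + 2148.8 = 7035.9 s = 1.95 hours.

1.95 hours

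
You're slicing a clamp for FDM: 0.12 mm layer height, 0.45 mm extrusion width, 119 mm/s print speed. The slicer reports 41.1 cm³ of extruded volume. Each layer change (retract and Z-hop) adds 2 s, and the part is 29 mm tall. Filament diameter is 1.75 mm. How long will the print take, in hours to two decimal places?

Extrusion cross-section = 0.12 × 0.45 = 0.054 mm².
Path length: 41100 mm³ / 0.054 mm² → 761111.1 mm.
Time extruding = 761111.1 / 119 = 6395.9 s.
Layers = ⌈29/0.12⌉ = 242.
Non-print overhead: 242 × 2 → 484 s.
Altogether 6395.9 + 484 = 6879.9 s, i.e. 1.91 hours.

1.91 hours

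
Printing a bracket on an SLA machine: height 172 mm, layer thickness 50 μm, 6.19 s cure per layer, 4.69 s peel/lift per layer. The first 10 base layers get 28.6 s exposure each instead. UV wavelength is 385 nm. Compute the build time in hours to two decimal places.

Layers = ⌈172/0.05⌉ = 3440.
Bottom layers = 10 × (28.6 + 4.69), so 332.9 s.
Normal layers: 3430 × (6.19 + 4.69) → 37318.4 s.
Total = 332.9 + 37318.4 = 37651.3 s = 10.46 hours.

10.46 hours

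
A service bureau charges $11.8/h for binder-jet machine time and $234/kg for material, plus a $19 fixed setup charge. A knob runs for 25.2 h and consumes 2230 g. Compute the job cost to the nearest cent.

Machine-time cost = 11.8 × 25.2, so $297.36.
Material charge = 234 × 2230/1000 = $521.82.
Adding setup: 297.36 + 521.82 + 19 → $838.18.

$838.18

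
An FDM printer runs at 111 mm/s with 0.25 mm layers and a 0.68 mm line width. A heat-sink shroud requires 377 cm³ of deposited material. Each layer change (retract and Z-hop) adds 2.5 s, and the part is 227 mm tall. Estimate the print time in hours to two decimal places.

6.18 hours

Bead cross-section: 0.25 × 0.68 → 0.17 mm².
Path length: 377000 mm³ / 0.17 mm² → 2217647.1 mm.
Time extruding: 2217647.1 / 111 → 19978.8 s.
Number of layers: 227 / 0.25 → 908 (rounded up).
Non-print overhead = 908 × 2.5, so 2270 s.
Total = 19978.8 + 2270 = 22248.8 s = 6.18 hours.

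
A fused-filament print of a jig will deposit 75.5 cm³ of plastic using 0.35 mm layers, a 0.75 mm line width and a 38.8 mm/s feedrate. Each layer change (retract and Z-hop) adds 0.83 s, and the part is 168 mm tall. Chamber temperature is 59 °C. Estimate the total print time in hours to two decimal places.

Bead cross-section: 0.35 × 0.75 → 0.2625 mm².
Total extruded path = 75500/0.2625 = 287619 mm.
Time extruding = 287619 / 38.8 = 7412.9 s.
Number of layers: 168 / 0.35 → 480 (rounded up).
Non-print overhead = 480 × 0.83, so 398.4 s.
Total = 7412.9 + 398.4 = 7811.3 s = 2.17 hours.

2.17 hours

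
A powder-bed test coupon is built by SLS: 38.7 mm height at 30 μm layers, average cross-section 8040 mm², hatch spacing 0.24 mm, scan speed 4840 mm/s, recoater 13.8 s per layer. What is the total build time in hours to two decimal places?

Layers = ⌈38.7/0.03⌉ = 1290.
Scan path per layer: 8040 / 0.24 → 33500 mm.
Per-layer scan time = 33500 / 4840 = 6.9215 s.
Time per layer: 6.9215 + 13.8 → 20.7215 s.
Build time = 1290 × 20.7215 = 26730.735 s = 7.43 hours.

7.43 hours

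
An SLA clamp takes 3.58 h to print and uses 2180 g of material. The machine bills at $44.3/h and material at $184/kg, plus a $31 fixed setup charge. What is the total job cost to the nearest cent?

Machine cost = 44.3 × 3.58 = $158.594.
Feedstock cost = 184 × 2180/1000, so $401.12.
Total = 158.594 + 401.12 + 31 = 590.714 ≈ $590.71.

$590.71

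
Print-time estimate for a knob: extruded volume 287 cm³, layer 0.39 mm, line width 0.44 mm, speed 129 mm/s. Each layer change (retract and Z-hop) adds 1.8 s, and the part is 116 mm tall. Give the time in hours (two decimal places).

3.75 hours

Line area: 0.39 × 0.44 → 0.1716 mm².
Path length: 287000 mm³ / 0.1716 mm² → 1672494.2 mm.
Time extruding = 1672494.2 / 129 = 12965.1 s.
Layers = ⌈116/0.39⌉ = 298.
Non-print overhead = 298 × 1.8, so 536.4 s.
Total = 12965.1 + 536.4 = 13501.5 s = 3.75 hours.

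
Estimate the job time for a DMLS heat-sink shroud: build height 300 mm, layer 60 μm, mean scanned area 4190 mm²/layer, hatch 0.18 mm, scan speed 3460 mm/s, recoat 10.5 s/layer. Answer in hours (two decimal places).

Layer count = ceil(300 / 0.06) = 5000.
Hatch length per layer: 4190 / 0.18 → 23277.8 mm.
Laser time per layer = 23277.8 / 3460 = 6.7277 s.
Per-layer time = 6.7277 + 10.5 = 17.2277 s.
Build time = 5000 × 17.2277 = 86138.5 s = 23.93 hours.

23.93 hours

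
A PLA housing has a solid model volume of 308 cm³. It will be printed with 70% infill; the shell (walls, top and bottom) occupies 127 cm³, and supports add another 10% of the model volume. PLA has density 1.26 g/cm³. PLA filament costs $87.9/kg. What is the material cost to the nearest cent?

$31.51

Interior volume: 308 − 127 → 181 cm³.
Infill deposited: 0.70 × 181 → 126.7 cm³.
Support = 0.10 × 308 = 30.8 cm³.
Total extruded = 127 + 126.7 + 30.8 = 284.5 cm³.
Mass = 284.5 × 1.26 = 358.47 g.
At $87.9/kg: 358.47/1000 × 87.9 = $31.51.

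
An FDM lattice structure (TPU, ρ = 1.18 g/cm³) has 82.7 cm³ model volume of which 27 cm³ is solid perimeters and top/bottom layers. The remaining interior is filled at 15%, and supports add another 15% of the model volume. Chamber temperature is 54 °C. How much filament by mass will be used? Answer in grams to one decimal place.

56.4 g

Volume inside the shell = 82.7 − 27, so 55.7 cm³.
Deposited infill = 0.15 × 55.7, so 8.355 cm³.
Support: 0.15 × 82.7 → 12.405 cm³.
Total printed volume = 27 + 8.355 + 12.405 = 47.76 cm³.
Mass: 47.76 × 1.18 → 56.3568 g.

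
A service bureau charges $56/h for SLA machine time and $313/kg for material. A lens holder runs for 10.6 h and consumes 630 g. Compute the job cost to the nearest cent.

Time charge = 56 × 10.6 = $593.60.
Material cost = 313 × 630/1000 = $197.19.
Total = 593.60 + 197.19 = $790.79.

$790.79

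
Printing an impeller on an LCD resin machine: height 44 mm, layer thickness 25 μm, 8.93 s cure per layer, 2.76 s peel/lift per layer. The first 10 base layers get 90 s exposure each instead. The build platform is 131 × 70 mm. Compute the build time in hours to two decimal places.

Number of layers: 44 / 0.025 → 1760 (rounded up).
Base layers: 10 × (90 + 2.76) → 927.6 s.
Remaining layers = 1750 × (8.93 + 2.76) = 20457.5 s.
Sum: 927.6 + 20457.5 = 21385.1 s → 5.94 hours.

5.94 hours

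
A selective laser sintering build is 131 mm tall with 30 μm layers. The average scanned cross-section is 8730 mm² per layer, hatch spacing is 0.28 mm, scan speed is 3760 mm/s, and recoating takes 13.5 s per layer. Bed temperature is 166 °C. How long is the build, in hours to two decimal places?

Number of layers: 131 / 0.03 → 4367 (rounded up).
Per-layer scan distance = 8730 / 0.28 = 31178.6 mm.
Laser time per layer = 31178.6 / 3760, so 8.2922 s.
Layer cycle = 8.2922 + 13.5 = 21.7922 s.
Build time = 4367 × 21.7922 = 95166.5374 s = 26.44 hours.

26.44 hours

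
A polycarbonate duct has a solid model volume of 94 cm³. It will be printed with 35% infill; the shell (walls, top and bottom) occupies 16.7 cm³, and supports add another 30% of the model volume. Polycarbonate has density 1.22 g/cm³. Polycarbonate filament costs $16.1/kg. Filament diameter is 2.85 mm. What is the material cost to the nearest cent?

Volume inside the shell: 94 − 16.7 → 77.3 cm³.
Infill deposited: 0.35 × 77.3 → 27.055 cm³.
Support: 0.30 × 94 → 28.2 cm³.
Total extruded = 16.7 + 27.055 + 28.2 = 71.955 cm³.
Mass: 71.955 × 1.22 → 87.7851 g.
Cost = 87.7851 g / 1000 × $16.1/kg = $1.41.

$1.41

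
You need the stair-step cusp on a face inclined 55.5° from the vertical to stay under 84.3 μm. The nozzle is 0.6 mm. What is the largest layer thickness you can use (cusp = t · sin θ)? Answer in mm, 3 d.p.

t = h_c / sin θ = 0.0843 / 0.8241 = 0.102 mm.

0.102 mm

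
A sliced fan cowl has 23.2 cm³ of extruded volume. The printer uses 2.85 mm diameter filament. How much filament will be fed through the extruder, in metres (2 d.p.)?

3.64 m

Cross-section of 2.85 mm filament: π·(2.85/2)² = 6.3794 mm².
Length = 23.2 cm³ / 6.3794 mm² = 23200 / 6.3794 = 3636.71 mm = 3.64 m.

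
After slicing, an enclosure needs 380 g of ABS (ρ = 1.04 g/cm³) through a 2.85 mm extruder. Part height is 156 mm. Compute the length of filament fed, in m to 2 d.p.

57.28 m

Volume = 380 g / 1.04 g·cm⁻³ = 365.3846 cm³ = 365384.6 mm³.
A = π r² = π × 1.425² = 6.3794 mm².
Length = 365384.6 / 6.3794 = 57275.7 mm = 57.28 m.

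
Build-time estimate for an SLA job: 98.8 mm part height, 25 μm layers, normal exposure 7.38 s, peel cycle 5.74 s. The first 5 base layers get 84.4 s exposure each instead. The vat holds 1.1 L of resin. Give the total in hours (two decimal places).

Layer count = ceil(98.8 / 0.025) = 3952.
Base layers: 5 × (84.4 + 5.74) → 450.7 s.
Remaining layers = 3947 × (7.38 + 5.74) = 51784.64 s.
Sum: 450.7 + 51784.64 = 52235.34 s → 14.51 hours.

14.51 hours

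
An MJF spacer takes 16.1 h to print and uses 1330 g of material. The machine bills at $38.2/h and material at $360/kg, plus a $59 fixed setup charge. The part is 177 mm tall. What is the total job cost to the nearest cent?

Time charge = 38.2 × 16.1 = $615.02.
Feedstock cost: 360 × 1330/1000 → $478.80.
Total = 615.02 + 478.80 + 59 = $1152.82.

$1152.82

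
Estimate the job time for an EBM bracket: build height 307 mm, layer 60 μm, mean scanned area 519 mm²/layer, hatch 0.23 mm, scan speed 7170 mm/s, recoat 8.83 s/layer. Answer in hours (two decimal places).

13.00 hours

Layers = ⌈307/0.06⌉ = 5117.
Hatch length per layer = 519 / 0.23 = 2256.5 mm.
Per-layer scan time = 2256.5 / 7170, so 0.3147 s.
Time per layer: 0.3147 + 8.83 → 9.1447 s.
5117 layers × 9.1447 s/layer = 46793.4299 s, i.e. 13.00 hours.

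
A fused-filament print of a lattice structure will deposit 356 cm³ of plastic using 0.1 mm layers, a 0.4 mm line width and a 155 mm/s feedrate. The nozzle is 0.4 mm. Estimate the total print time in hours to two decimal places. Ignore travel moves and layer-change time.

Line area: 0.1 × 0.4 → 0.04 mm².
Toolpath length = 356 cm³ / 0.04 mm² = 356000 / 0.04 = 8900000 mm.
Time extruding = 8900000 / 155, so 57419.4 s.
In the requested units: 57419.4 s = 15.95 hours.

15.95 hours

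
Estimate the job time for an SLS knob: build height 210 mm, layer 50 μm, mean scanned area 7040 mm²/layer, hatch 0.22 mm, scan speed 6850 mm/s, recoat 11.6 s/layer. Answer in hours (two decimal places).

18.98 hours

Layers = ⌈210/0.05⌉ = 4200.
Scan path per layer = 7040 / 0.22, so 32000 mm.
Per-layer scan time: 32000 / 6850 → 4.6715 s.
Time per layer = 4.6715 + 11.6, so 16.2715 s.
4200 layers × 16.2715 s/layer = 68340.3 s, i.e. 18.98 hours.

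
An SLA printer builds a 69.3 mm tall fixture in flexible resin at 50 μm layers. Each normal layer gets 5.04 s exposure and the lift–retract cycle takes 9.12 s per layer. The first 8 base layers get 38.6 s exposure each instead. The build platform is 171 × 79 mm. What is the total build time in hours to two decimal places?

Layer count = ceil(69.3 / 0.05) = 1386.
Burn-in layers = 8 × (38.6 + 9.12) = 381.76 s.
Regular layers: 1378 × (5.04 + 9.12) → 19512.48 s.
Sum: 381.76 + 19512.48 = 19894.24 s → 5.53 hours.

5.53 hours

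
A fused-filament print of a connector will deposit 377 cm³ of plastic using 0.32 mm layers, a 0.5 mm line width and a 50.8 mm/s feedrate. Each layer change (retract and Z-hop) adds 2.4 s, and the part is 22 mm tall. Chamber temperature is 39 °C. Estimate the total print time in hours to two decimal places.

Bead cross-section: 0.32 × 0.5 → 0.16 mm².
Total extruded path = 377000/0.16 = 2356250 mm.
Print-move time: 2356250 / 50.8 → 46382.9 s.
Layer count = ceil(22 / 0.32) = 69.
Layer-change overhead = 69 × 2.4, so 165.6 s.
Altogether 46382.9 + 165.6 = 46548.5 s, i.e. 12.93 hours.

12.93 hours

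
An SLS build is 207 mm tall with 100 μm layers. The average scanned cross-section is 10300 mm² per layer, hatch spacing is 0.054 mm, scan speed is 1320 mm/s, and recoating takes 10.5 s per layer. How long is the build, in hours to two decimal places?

89.13 hours

Number of layers: 207 / 0.1 → 2070 (rounded up).
Hatch length per layer = 10300 / 0.054, so 190740.7 mm.
Per-layer scan time: 190740.7 / 1320 → 144.5005 s.
Layer cycle = 144.5005 + 10.5, so 155.0005 s.
Build time = 2070 × 155.0005 = 320851.035 s = 89.13 hours.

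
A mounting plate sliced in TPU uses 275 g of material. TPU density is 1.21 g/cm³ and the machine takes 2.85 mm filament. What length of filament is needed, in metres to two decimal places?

Extruded volume: 275/1.21 = 227.2727 cm³ (227272.7 mm³).
Filament cross-section = π × (2.85/2)² = 6.3794 mm².
L = V/A = 227272.7/6.3794 = 35626.03 mm → 35.63 m.

35.63 m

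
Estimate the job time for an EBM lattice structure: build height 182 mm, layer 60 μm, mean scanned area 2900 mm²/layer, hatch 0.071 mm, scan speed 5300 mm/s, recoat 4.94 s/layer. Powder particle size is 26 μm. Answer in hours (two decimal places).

Layers = ⌈182/0.06⌉ = 3034.
Hatch length per layer = 2900 / 0.071, so 40845.1 mm.
Per-layer scan time = 40845.1 / 5300 = 7.7066 s.
Time per layer: 7.7066 + 4.94 → 12.6466 s.
Total: 3034 × 12.6466 s = 38369.7844 s → 10.66 hours.

10.66 hours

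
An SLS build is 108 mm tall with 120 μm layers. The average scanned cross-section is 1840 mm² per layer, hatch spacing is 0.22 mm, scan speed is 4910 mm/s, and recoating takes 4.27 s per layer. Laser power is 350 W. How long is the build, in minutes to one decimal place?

89.6 minutes

Number of layers: 108 / 0.12 → 900 (rounded up).
Hatch length per layer: 1840 / 0.22 → 8363.6 mm.
Per-layer scan time = 8363.6 / 4910 = 1.7034 s.
Time per layer: 1.7034 + 4.27 → 5.9734 s.
900 layers × 5.9734 s/layer = 5376.06 s, i.e. 89.6 minutes.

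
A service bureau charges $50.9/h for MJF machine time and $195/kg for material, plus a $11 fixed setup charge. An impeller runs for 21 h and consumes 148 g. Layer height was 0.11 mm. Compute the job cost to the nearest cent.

Time charge = 50.9 × 21 = $1068.90.
Material charge: 195 × 148/1000 → $28.86.
Total = 1068.90 + 28.86 + 11 = $1108.76.

$1108.76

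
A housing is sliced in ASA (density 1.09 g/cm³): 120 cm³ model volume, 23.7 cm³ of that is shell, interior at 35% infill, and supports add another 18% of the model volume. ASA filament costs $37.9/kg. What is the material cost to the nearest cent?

Infill region: 120 − 23.7 → 96.3 cm³.
Deposited infill: 0.35 × 96.3 → 33.705 cm³.
Support: 0.18 × 120 → 21.6 cm³.
Deposited volume: 23.7 + 33.705 + 21.6 → 79.005 cm³.
Mass = 79.005 × 1.09 = 86.11545 g.
Cost = 86.11545 g / 1000 × $37.9/kg = $3.26.

$3.26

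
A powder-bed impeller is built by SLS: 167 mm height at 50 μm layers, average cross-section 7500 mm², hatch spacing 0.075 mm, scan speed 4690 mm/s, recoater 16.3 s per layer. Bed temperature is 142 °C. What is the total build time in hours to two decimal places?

Number of layers: 167 / 0.05 → 3340 (rounded up).
Per-layer scan distance: 7500 / 0.075 → 100000 mm.
Scan time per layer = 100000 / 4690 = 21.322 s.
Time per layer: 21.322 + 16.3 → 37.622 s.
Total: 3340 × 37.622 s = 125657.48 s → 34.90 hours.

34.90 hours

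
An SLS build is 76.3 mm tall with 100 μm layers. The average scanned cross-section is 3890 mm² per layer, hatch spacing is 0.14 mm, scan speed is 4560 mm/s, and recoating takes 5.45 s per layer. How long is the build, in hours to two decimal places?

2.45 hours

Number of layers: 76.3 / 0.1 → 763 (rounded up).
Per-layer scan distance = 3890 / 0.14, so 27785.7 mm.
Laser time per layer = 27785.7 / 4560 = 6.0934 s.
Layer cycle: 6.0934 + 5.45 → 11.5434 s.
Build time = 763 × 11.5434 = 8807.6142 s = 2.45 hours.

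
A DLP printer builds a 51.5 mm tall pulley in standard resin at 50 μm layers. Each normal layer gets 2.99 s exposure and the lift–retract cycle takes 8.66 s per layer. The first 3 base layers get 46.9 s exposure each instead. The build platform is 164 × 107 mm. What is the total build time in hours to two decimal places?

Number of layers: 51.5 / 0.05 → 1030 (rounded up).
Burn-in layers: 3 × (46.9 + 8.66) → 166.68 s.
Normal layers = 1027 × (2.99 + 8.66), so 11964.55 s.
Total = 166.68 + 11964.55 = 12131.23 s = 3.37 hours.

3.37 hours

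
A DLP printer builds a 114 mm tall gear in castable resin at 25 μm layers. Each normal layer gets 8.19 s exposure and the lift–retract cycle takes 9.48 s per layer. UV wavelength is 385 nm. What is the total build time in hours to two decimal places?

22.38 hours

Layer count = ceil(114 / 0.025) = 4560.
Cycle time = 8.19 + 9.48 = 17.67 s.
Build time: 4560 × 17.67 s = 80575.2 s, i.e. 22.38 hours.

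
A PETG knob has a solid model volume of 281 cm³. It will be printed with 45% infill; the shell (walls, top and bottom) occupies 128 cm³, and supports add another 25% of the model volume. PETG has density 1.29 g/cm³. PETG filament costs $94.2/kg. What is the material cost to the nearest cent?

Volume inside the shell = 281 − 128, so 153 cm³.
Infill deposited = 0.45 × 153, so 68.85 cm³.
Support: 0.25 × 281 → 70.25 cm³.
Total printed volume = 128 + 68.85 + 70.25, so 267.1 cm³.
Mass: 267.1 × 1.29 → 344.559 g.
At $94.2/kg: 344.559/1000 × 94.2 = $32.46.

$32.46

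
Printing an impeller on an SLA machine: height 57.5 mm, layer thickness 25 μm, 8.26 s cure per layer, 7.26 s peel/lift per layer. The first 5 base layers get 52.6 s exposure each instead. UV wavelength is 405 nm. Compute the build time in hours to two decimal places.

9.98 hours

Layers = ⌈57.5/0.025⌉ = 2300.
Base layers: 5 × (52.6 + 7.26) → 299.3 s.
Regular layers: 2295 × (8.26 + 7.26) → 35618.4 s.
Total = 299.3 + 35618.4 = 35917.7 s = 9.98 hours.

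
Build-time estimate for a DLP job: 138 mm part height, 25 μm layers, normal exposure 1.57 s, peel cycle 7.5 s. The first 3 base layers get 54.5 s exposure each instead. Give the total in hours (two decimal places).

13.95 hours

Layer count = ceil(138 / 0.025) = 5520.
Bottom layers: 3 × (54.5 + 7.5) → 186 s.
Remaining layers = 5517 × (1.57 + 7.5) = 50039.19 s.
Sum: 186 + 50039.19 = 50225.19 s → 13.95 hours.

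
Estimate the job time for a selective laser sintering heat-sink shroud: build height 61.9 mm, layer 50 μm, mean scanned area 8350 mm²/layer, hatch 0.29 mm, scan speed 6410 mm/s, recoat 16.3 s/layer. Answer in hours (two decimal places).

Number of layers: 61.9 / 0.05 → 1238 (rounded up).
Hatch length per layer = 8350 / 0.29 = 28793.1 mm.
Scan time per layer = 28793.1 / 6410, so 4.4919 s.
Per-layer time = 4.4919 + 16.3, so 20.7919 s.
Total: 1238 × 20.7919 s = 25740.3722 s → 7.15 hours.

7.15 hours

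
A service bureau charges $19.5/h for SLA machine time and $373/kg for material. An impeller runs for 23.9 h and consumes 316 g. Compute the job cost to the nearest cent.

Machine-time cost = 19.5 × 23.9 = $466.05.
Material charge = 373 × 316/1000 = $117.868.
Job cost: 466.05 + 117.868 = 583.918 ≈ $583.92.

$583.92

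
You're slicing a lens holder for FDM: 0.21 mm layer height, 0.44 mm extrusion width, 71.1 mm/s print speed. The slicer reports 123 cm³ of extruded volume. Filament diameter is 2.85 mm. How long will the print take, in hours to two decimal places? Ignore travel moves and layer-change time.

Bead cross-section: 0.21 × 0.44 → 0.0924 mm².
Total extruded path = 123000/0.0924 = 1331168.8 mm.
Print-move time = 1331168.8 / 71.1 = 18722.5 s.
In the requested units: 18722.5 s = 5.20 hours.

5.20 hours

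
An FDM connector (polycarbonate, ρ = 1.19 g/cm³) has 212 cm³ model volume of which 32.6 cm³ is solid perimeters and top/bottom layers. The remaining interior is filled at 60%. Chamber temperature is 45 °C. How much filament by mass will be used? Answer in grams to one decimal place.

Interior volume = 212 − 32.6 = 179.4 cm³.
Infill deposited: 0.60 × 179.4 → 107.64 cm³.
Total extruded = 32.6 + 107.64 = 140.24 cm³.
Mass: 140.24 × 1.19 → 166.8856 g.

166.9 g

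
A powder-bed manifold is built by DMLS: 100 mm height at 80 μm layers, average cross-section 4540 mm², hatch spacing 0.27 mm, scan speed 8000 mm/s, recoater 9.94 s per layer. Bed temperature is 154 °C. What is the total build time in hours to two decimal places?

Layer count = ceil(100 / 0.08) = 1250.
Hatch length per layer = 4540 / 0.27, so 16814.8 mm.
Laser time per layer = 16814.8 / 8000, so 2.1019 s.
Per-layer time = 2.1019 + 9.94 = 12.0419 s.
1250 layers × 12.0419 s/layer = 15052.375 s, i.e. 4.18 hours.

4.18 hours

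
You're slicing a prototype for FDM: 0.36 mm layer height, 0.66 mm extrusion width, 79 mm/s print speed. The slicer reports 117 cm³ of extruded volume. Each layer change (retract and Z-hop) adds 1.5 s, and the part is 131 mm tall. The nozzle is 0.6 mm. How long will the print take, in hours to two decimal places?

Bead cross-section = 0.36 × 0.66 = 0.2376 mm².
Total extruded path = 117000/0.2376 = 492424.2 mm.
Extrusion time: 492424.2 / 79 → 6233.2 s.
Number of layers: 131 / 0.36 → 364 (rounded up).
Layer-change overhead = 364 × 1.5, so 546 s.
Altogether 6233.2 + 546 = 6779.2 s, i.e. 1.88 hours.

1.88 hours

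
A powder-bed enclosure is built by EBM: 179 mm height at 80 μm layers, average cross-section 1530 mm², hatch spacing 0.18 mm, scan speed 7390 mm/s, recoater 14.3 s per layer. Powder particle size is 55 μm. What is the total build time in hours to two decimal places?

9.60 hours

Layer count = ceil(179 / 0.08) = 2238.
Per-layer scan distance: 1530 / 0.18 → 8500 mm.
Beam time per layer = 8500 / 7390 = 1.1502 s.
Per-layer time = 1.1502 + 14.3, so 15.4502 s.
Build time = 2238 × 15.4502 = 34577.5476 s = 9.60 hours.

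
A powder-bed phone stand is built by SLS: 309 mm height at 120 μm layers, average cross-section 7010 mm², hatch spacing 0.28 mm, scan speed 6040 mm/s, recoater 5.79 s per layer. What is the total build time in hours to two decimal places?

7.11 hours

Number of layers: 309 / 0.12 → 2575 (rounded up).
Scan path per layer = 7010 / 0.28, so 25035.7 mm.
Per-layer scan time = 25035.7 / 6040 = 4.145 s.
Time per layer = 4.145 + 5.79 = 9.935 s.
Build time = 2575 × 9.935 = 25582.625 s = 7.11 hours.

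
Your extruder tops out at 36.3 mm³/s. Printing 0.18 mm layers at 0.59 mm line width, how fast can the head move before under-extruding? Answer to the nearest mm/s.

342 mm/s

Bead cross-section: 0.18 × 0.59 → 0.1062 mm².
Max speed = 36.3 / 0.1062 = 341.81 ≈ 342 mm/s.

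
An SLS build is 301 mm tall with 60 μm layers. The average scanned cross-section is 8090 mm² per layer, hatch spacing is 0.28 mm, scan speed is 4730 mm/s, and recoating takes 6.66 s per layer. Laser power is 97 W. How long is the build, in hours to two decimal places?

Layer count = ceil(301 / 0.06) = 5017.
Scan path per layer: 8090 / 0.28 → 28892.9 mm.
Per-layer scan time = 28892.9 / 4730 = 6.1084 s.
Time per layer = 6.1084 + 6.66 = 12.7684 s.
5017 layers × 12.7684 s/layer = 64059.0628 s, i.e. 17.79 hours.

17.79 hours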